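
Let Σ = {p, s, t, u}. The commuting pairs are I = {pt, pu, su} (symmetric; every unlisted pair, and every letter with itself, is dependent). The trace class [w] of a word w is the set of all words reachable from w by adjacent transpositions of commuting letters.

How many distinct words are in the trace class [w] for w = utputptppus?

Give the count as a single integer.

336

piece 0:u — minimal
piece 1:t rests on {0:u}
piece 2:p — minimal
piece 3:u rests on {1:t}
piece 4:t rests on {3:u}
piece 5:p rests on {2:p}
piece 6:t rests on {4:t}
piece 7:p rests on {5:p}
piece 8:p rests on {7:p}
piece 9:u rests on {6:t}
piece 10:s rests on {6:t, 8:p}
minimal pieces: {0:u, 2:p}
ways to finish when only these pieces remain (= sum over removing one remaining piece with nothing left below it):
  1 left: {9}→1  {10}→1
  2 left: {8,10}→1  {9,10}→2
  3 left: {6,9,10}→2  {7,8,10}→1  {8,9,10}→3
  4 left: {4,6,9,10}→2  {5,7,8,10}→1  {6,8,9,10}→5  {7,8,9,10}→4
  5 left: {2,5,7,8,10}→1  {3,4,6,9,10}→2  {4,6,8,9,10}→7  {5,7,8,9,10}→5  {6,7,8,9,10}→9
  6 left: {1,3,4,6,9,10}→2  {2,5,7,8,9,10}→6  {3,4,6,8,9,10}→9  {4,6,7,8,9,10}→16  {5,6,7,8,9,10}→14
  7 left: {0,1,3,4,6,9,10}→2  {1,3,4,6,8,9,10}→11  {2,5,6,7,8,9,10}→20  {3,4,6,7,8,9,10}→25  {4,5,6,7,8,9,10}→30
  8 left: {0,1,3,4,6,8,9,10}→13  {1,3,4,6,7,8,9,10}→36  {2,4,5,6,7,8,9,10}→50  {3,4,5,6,7,8,9,10}→55
  9 left: {0,1,3,4,6,7,8,9,10}→49  {1,3,4,5,6,7,8,9,10}→91  {2,3,4,5,6,7,8,9,10}→105
  placing 0:u first → 196 extensions
  placing 2:p first → 140 extensions
total linear extensions = 336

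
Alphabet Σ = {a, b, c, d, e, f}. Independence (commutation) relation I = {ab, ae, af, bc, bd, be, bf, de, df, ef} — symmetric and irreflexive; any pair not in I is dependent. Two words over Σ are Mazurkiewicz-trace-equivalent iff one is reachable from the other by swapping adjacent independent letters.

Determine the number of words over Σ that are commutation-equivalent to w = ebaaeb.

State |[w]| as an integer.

90

drop 0:e onto floor
drop 1:b onto floor
drop 2:a onto floor
drop 3:a onto {2:a}
drop 4:e onto {0:e}
drop 5:b onto {1:b}
ground layer = {0:e, 1:b, 2:a}
drop-orders for the pieces not yet dropped (sum over which currently-grounded one goes next):
  1 to go: {3} 1  {4} 1  {5} 1
  2 to go: {0,4} 1  {1,5} 1  {2,3} 1  {3,4} 2  {3,5} 2  {4,5} 2
  3 to go: {0,3,4} 3  {0,4,5} 3  {1,3,5} 3  {1,4,5} 3  {2,3,4} 3  {2,3,5} 3  {3,4,5} 6
  4 to go: {0,1,4,5} 6  {0,2,3,4} 6  {0,3,4,5} 12  {1,2,3,5} 6  {1,3,4,5} 12  {2,3,4,5} 12
  if 0:e drops first: 30 orders
  if 1:b drops first: 30 orders
  if 2:a drops first: 30 orders
heap linearizations: 90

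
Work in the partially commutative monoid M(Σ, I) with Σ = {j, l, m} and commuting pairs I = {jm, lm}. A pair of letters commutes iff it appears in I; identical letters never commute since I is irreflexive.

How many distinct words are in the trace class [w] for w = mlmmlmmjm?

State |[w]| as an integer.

#0=m has no predecessor
#1=l has no predecessor
#2=m depends on [0:m]
#3=m depends on [2:m]
#4=l depends on [1:l]
#5=m depends on [3:m]
#6=m depends on [5:m]
#7=j depends on [4:l]
#8=m depends on [6:m]
sources: [0:m, 1:l]
N(rest) = Σ N(rest − s) over sources s of rest; N(one piece) = 1:
  size 1 → [7]=1  [8]=1
  size 2 → [4,7]=1  [6,8]=1  [7,8]=2
  size 3 → [1,4,7]=1  [4,7,8]=3  [5,6,8]=1  [6,7,8]=3
  size 4 → [1,4,7,8]=4  [3,5,6,8]=1  [4,6,7,8]=6  [5,6,7,8]=4
  size 5 → [1,4,6,7,8]=10  [2,3,5,6,8]=1  [3,5,6,7,8]=5  [4,5,6,7,8]=10
  size 6 → [0,2,3,5,6,8]=1  [1,4,5,6,7,8]=20  [2,3,5,6,7,8]=6  [3,4,5,6,7,8]=15
  size 7 → [0,2,3,5,6,7,8]=7  [1,3,4,5,6,7,8]=35  [2,3,4,5,6,7,8]=21
  first=0(m) contributes 56
  first=1(l) contributes 28
|[w]| = 84

84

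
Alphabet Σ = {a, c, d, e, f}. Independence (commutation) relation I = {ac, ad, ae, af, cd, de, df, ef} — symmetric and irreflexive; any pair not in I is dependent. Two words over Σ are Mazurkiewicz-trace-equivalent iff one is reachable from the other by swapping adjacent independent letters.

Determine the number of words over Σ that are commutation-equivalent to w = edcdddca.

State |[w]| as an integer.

piece 0:e — minimal
piece 1:d — minimal
piece 2:c rests on {0:e}
piece 3:d rests on {1:d}
piece 4:d rests on {3:d}
piece 5:d rests on {4:d}
piece 6:c rests on {2:c}
piece 7:a — minimal
minimal pieces: {0:e, 1:d, 7:a}
ways to finish when only these pieces remain (= sum over removing one remaining piece with nothing left below it):
  1 left: {5}→1  {6}→1  {7}→1
  2 left: {2,6}→1  {4,5}→1  {5,6}→2  {5,7}→2  {6,7}→2
  3 left: {0,2,6}→1  {2,5,6}→3  {2,6,7}→3  {3,4,5}→1  {4,5,6}→3  {4,5,7}→3  {5,6,7}→6
  4 left: {0,2,5,6}→4  {0,2,6,7}→4  {1,3,4,5}→1  {2,4,5,6}→6  {2,5,6,7}→12  {3,4,5,6}→4  {3,4,5,7}→4  {4,5,6,7}→12
  5 left: {0,2,4,5,6}→10  {0,2,5,6,7}→20  {1,3,4,5,6}→5  {1,3,4,5,7}→5  {2,3,4,5,6}→10  {2,4,5,6,7}→30  {3,4,5,6,7}→20
  6 left: {0,2,3,4,5,6}→20  {0,2,4,5,6,7}→60  {1,2,3,4,5,6}→15  {1,3,4,5,6,7}→30  {2,3,4,5,6,7}→60
  placing 0:e first → 105 extensions
  placing 1:d first → 140 extensions
  placing 7:a first → 35 extensions
total linear extensions = 280

280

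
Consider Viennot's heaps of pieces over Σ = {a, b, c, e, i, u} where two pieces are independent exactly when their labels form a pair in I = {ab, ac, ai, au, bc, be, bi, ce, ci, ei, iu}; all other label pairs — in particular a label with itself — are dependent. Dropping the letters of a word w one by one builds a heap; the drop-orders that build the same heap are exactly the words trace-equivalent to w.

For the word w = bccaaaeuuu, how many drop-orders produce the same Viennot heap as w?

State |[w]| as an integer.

0(b) covers ∅
1(c) covers ∅
2(c) covers 1:c
3(a) covers ∅
4(a) covers 3:a
5(a) covers 4:a
6(e) covers 5:a
7(u) covers 0:b, 2:c, 6:e
8(u) covers 7:u
9(u) covers 8:u
floor of heap: 0:b, 1:c, 3:a
completions by unplaced set U, small U first (add the entries for U minus each lowest piece of U):
  |U|=1: {9}:1
  |U|=2: {8,9}:1
  |U|=3: {7,8,9}:1
  |U|=4: {0,7,8,9}:1  {2,7,8,9}:1  {6,7,8,9}:1
  |U|=5: {0,2,7,8,9}:2  {0,6,7,8,9}:2  {1,2,7,8,9}:1  {2,6,7,8,9}:2  {5,6,7,8,9}:1
  |U|=6: {0,1,2,7,8,9}:3  {0,2,6,7,8,9}:6  {0,5,6,7,8,9}:3  {1,2,6,7,8,9}:3  {2,5,6,7,8,9}:3  {4,5,6,7,8,9}:1
  |U|=7: {0,1,2,6,7,8,9}:12  {0,2,5,6,7,8,9}:12  {0,4,5,6,7,8,9}:4  {1,2,5,6,7,8,9}:6  {2,4,5,6,7,8,9}:4  {3,4,5,6,7,8,9}:1
  |U|=8: {0,1,2,5,6,7,8,9}:30  {0,2,4,5,6,7,8,9}:20  {0,3,4,5,6,7,8,9}:5  {1,2,4,5,6,7,8,9}:10  {2,3,4,5,6,7,8,9}:5
  start at 0(b): 15
  start at 1(c): 30
  start at 3(a): 60
sum over floor = 105

105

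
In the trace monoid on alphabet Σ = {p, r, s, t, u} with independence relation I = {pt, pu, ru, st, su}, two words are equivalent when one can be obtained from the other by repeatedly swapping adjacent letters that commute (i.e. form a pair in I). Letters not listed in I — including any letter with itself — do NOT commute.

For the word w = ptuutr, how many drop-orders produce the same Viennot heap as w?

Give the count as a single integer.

5

#0=p has no predecessor
#1=t has no predecessor
#2=u depends on [1:t]
#3=u depends on [2:u]
#4=t depends on [3:u]
#5=r depends on [0:p, 4:t]
sources: [0:p, 1:t]
N(rest) = Σ N(rest − s) over sources s of rest; N(one piece) = 1:
  size 1 → [5]=1
  size 2 → [0,5]=1  [4,5]=1
  size 3 → [0,4,5]=2  [3,4,5]=1
  size 4 → [0,3,4,5]=3  [2,3,4,5]=1
  first=0(p) contributes 1
  first=1(t) contributes 4
|[w]| = 5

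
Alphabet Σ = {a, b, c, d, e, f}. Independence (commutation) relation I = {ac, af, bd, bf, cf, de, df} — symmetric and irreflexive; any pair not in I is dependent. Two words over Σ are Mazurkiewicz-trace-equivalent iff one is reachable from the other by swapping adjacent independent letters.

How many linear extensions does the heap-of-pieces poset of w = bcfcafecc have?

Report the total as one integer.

piece 0:b — minimal
piece 1:c rests on {0:b}
piece 2:f — minimal
piece 3:c rests on {1:c}
piece 4:a rests on {0:b}
piece 5:f rests on {2:f}
piece 6:e rests on {3:c, 4:a, 5:f}
piece 7:c rests on {6:e}
piece 8:c rests on {7:c}
minimal pieces: {0:b, 2:f}
ways to finish when only these pieces remain (= sum over removing one remaining piece with nothing left below it):
  1 left: {8}→1
  2 left: {7,8}→1
  3 left: {6,7,8}→1
  4 left: {3,6,7,8}→1  {4,6,7,8}→1  {5,6,7,8}→1
  5 left: {1,3,6,7,8}→1  {2,5,6,7,8}→1  {3,4,6,7,8}→2  {3,5,6,7,8}→2  {4,5,6,7,8}→2
  6 left: {1,3,4,6,7,8}→3  {1,3,5,6,7,8}→3  {2,3,5,6,7,8}→3  {2,4,5,6,7,8}→3  {3,4,5,6,7,8}→6
  7 left: {0,1,3,4,6,7,8}→3  {1,2,3,5,6,7,8}→6  {1,3,4,5,6,7,8}→12  {2,3,4,5,6,7,8}→12
  placing 0:b first → 30 extensions
  placing 2:f first → 15 extensions
total linear extensions = 45

45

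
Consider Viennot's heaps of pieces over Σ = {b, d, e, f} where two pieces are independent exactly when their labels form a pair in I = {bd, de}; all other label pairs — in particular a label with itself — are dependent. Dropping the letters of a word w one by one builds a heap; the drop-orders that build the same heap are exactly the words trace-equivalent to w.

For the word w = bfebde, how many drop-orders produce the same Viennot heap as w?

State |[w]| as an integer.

4

piece 0:b — minimal
piece 1:f rests on {0:b}
piece 2:e rests on {1:f}
piece 3:b rests on {2:e}
piece 4:d rests on {1:f}
piece 5:e rests on {3:b}
minimal pieces: {0:b}
ways to finish when only these pieces remain (= sum over removing one remaining piece with nothing left below it):
  1 left: {4}→1  {5}→1
  2 left: {3,5}→1  {4,5}→2
  3 left: {2,3,5}→1  {3,4,5}→3
  4 left: {2,3,4,5}→4
  placing 0:b first → 4 extensions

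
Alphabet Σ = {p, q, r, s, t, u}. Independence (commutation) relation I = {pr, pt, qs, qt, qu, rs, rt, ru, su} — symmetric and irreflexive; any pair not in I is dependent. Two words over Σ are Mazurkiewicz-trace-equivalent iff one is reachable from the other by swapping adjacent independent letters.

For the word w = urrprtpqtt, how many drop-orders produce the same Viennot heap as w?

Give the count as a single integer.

1301

0(u) covers ∅
1(r) covers ∅
2(r) covers 1:r
3(p) covers 0:u
4(r) covers 2:r
5(t) covers 0:u
6(p) covers 3:p
7(q) covers 4:r, 6:p
8(t) covers 5:t
9(t) covers 8:t
floor of heap: 0:u, 1:r
completions by unplaced set U, small U first (add the entries for U minus each lowest piece of U):
  |U|=1: {7}:1  {9}:1
  |U|=2: {4,7}:1  {6,7}:1  {7,9}:2  {8,9}:1
  |U|=3: {2,4,7}:1  {3,6,7}:1  {4,6,7}:2  {4,7,9}:3  {5,8,9}:1  {6,7,9}:3  {7,8,9}:3
  |U|=4: {1,2,4,7}:1  {2,4,6,7}:3  {2,4,7,9}:4  {3,4,6,7}:3  {3,6,7,9}:4  {4,6,7,9}:8  {4,7,8,9}:6  {5,7,8,9}:4  {6,7,8,9}:6
  |U|=5: {1,2,4,6,7}:4  {1,2,4,7,9}:5  {2,3,4,6,7}:6  {2,4,6,7,9}:15  {2,4,7,8,9}:10  {3,4,6,7,9}:15  {3,6,7,8,9}:10  {4,5,7,8,9}:10  {4,6,7,8,9}:20  {5,6,7,8,9}:10
  |U|=6: {1,2,3,4,6,7}:10  {1,2,4,6,7,9}:24  {1,2,4,7,8,9}:15  {2,3,4,6,7,9}:36  {2,4,5,7,8,9}:20  {2,4,6,7,8,9}:45  {3,4,6,7,8,9}:45  {3,5,6,7,8,9}:20  {4,5,6,7,8,9}:40
  |U|=7: {0,3,5,6,7,8,9}:20  {1,2,3,4,6,7,9}:70  {1,2,4,5,7,8,9}:35  {1,2,4,6,7,8,9}:84  {2,3,4,6,7,8,9}:126  {2,4,5,6,7,8,9}:105  {3,4,5,6,7,8,9}:105
  |U|=8: {0,3,4,5,6,7,8,9}:125  {1,2,3,4,6,7,8,9}:280  {1,2,4,5,6,7,8,9}:224  {2,3,4,5,6,7,8,9}:336
  start at 0(u): 840
  start at 1(r): 461
sum over floor = 1301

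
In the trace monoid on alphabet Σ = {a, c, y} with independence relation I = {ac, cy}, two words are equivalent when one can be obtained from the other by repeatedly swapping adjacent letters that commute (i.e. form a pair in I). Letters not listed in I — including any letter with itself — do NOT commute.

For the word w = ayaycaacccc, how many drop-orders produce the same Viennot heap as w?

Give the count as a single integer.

462

#0=a has no predecessor
#1=y depends on [0:a]
#2=a depends on [1:y]
#3=y depends on [2:a]
#4=c has no predecessor
#5=a depends on [3:y]
#6=a depends on [5:a]
#7=c depends on [4:c]
#8=c depends on [7:c]
#9=c depends on [8:c]
#10=c depends on [9:c]
sources: [0:a, 4:c]
N(rest) = Σ N(rest − s) over sources s of rest; N(one piece) = 1:
  size 1 → [6]=1  [10]=1
  size 2 → [5,6]=1  [6,10]=2  [9,10]=1
  size 3 → [3,5,6]=1  [5,6,10]=3  [6,9,10]=3  [8,9,10]=1
  size 4 → [2,3,5,6]=1  [3,5,6,10]=4  [5,6,9,10]=6  [6,8,9,10]=4  [7,8,9,10]=1
  size 5 → [1,2,3,5,6]=1  [2,3,5,6,10]=5  [3,5,6,9,10]=10  [4,7,8,9,10]=1  [5,6,8,9,10]=10  [6,7,8,9,10]=5
  size 6 → [0,1,2,3,5,6]=1  [1,2,3,5,6,10]=6  [2,3,5,6,9,10]=15  [3,5,6,8,9,10]=20  [4,6,7,8,9,10]=6  [5,6,7,8,9,10]=15
  size 7 → [0,1,2,3,5,6,10]=7  [1,2,3,5,6,9,10]=21  [2,3,5,6,8,9,10]=35  [3,5,6,7,8,9,10]=35  [4,5,6,7,8,9,10]=21
  size 8 → [0,1,2,3,5,6,9,10]=28  [1,2,3,5,6,8,9,10]=56  [2,3,5,6,7,8,9,10]=70  [3,4,5,6,7,8,9,10]=56
  size 9 → [0,1,2,3,5,6,8,9,10]=84  [1,2,3,5,6,7,8,9,10]=126  [2,3,4,5,6,7,8,9,10]=126
  first=0(a) contributes 252
  first=4(c) contributes 210
|[w]| = 462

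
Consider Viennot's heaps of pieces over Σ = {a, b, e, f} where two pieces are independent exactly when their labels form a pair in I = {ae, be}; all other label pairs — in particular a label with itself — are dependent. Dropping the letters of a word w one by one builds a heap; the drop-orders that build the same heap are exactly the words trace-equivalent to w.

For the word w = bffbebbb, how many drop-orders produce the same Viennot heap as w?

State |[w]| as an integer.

0(b) covers ∅
1(f) covers 0:b
2(f) covers 1:f
3(b) covers 2:f
4(e) covers 2:f
5(b) covers 3:b
6(b) covers 5:b
7(b) covers 6:b
floor of heap: 0:b
completions by unplaced set U, small U first (add the entries for U minus each lowest piece of U):
  |U|=1: {4}:1  {7}:1
  |U|=2: {4,7}:2  {6,7}:1
  |U|=3: {4,6,7}:3  {5,6,7}:1
  |U|=4: {3,5,6,7}:1  {4,5,6,7}:4
  |U|=5: {3,4,5,6,7}:5
  |U|=6: {2,3,4,5,6,7}:5
  start at 0(b): 5

5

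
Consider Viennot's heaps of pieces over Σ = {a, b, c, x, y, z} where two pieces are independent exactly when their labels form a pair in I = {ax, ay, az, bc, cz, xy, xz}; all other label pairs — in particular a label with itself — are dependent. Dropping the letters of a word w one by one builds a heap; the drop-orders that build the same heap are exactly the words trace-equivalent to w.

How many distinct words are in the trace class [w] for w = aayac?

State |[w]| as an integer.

4

0(a) covers ∅
1(a) covers 0:a
2(y) covers ∅
3(a) covers 1:a
4(c) covers 2:y, 3:a
floor of heap: 0:a, 2:y
completions by unplaced set U, small U first (add the entries for U minus each lowest piece of U):
  |U|=1: {4}:1
  |U|=2: {2,4}:1  {3,4}:1
  |U|=3: {1,3,4}:1  {2,3,4}:2
  start at 0(a): 3
  start at 2(y): 1
sum over floor = 4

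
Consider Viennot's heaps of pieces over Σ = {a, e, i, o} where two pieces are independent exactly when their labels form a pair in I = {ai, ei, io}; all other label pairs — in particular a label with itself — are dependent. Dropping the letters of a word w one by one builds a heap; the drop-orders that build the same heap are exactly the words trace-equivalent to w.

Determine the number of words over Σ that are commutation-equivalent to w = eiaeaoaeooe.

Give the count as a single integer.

0(e) covers ∅
1(i) covers ∅
2(a) covers 0:e
3(e) covers 2:a
4(a) covers 3:e
5(o) covers 4:a
6(a) covers 5:o
7(e) covers 6:a
8(o) covers 7:e
9(o) covers 8:o
10(e) covers 9:o
floor of heap: 0:e, 1:i
completions by unplaced set U, small U first (add the entries for U minus each lowest piece of U):
  |U|=1: {1}:1  {10}:1
  |U|=2: {1,10}:2  {9,10}:1
  |U|=3: {1,9,10}:3  {8,9,10}:1
  |U|=4: {1,8,9,10}:4  {7,8,9,10}:1
  |U|=5: {1,7,8,9,10}:5  {6,7,8,9,10}:1
  |U|=6: {1,6,7,8,9,10}:6  {5,6,7,8,9,10}:1
  |U|=7: {1,5,6,7,8,9,10}:7  {4,5,6,7,8,9,10}:1
  |U|=8: {1,4,5,6,7,8,9,10}:8  {3,4,5,6,7,8,9,10}:1
  |U|=9: {1,3,4,5,6,7,8,9,10}:9  {2,3,4,5,6,7,8,9,10}:1
  start at 0(e): 10
  start at 1(i): 1
sum over floor = 11

11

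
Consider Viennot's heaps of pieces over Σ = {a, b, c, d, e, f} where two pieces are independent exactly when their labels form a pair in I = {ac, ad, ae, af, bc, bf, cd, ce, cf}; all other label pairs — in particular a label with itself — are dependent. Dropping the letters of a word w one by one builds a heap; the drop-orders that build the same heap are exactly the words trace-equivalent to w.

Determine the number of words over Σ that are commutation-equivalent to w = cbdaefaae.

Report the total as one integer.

315

#0=c has no predecessor
#1=b has no predecessor
#2=d depends on [1:b]
#3=a depends on [1:b]
#4=e depends on [2:d]
#5=f depends on [4:e]
#6=a depends on [3:a]
#7=a depends on [6:a]
#8=e depends on [5:f]
sources: [0:c, 1:b]
N(rest) = Σ N(rest − s) over sources s of rest; N(one piece) = 1:
  size 1 → [0]=1  [7]=1  [8]=1
  size 2 → [0,7]=2  [0,8]=2  [5,8]=1  [6,7]=1  [7,8]=2
  size 3 → [0,5,8]=3  [0,6,7]=3  [0,7,8]=6  [3,6,7]=1  [4,5,8]=1  [5,7,8]=3  [6,7,8]=3
  size 4 → [0,3,6,7]=4  [0,4,5,8]=4  [0,5,7,8]=12  [0,6,7,8]=12  [2,4,5,8]=1  [3,6,7,8]=4  [4,5,7,8]=4  [5,6,7,8]=6
  size 5 → [0,2,4,5,8]=5  [0,3,6,7,8]=20  [0,4,5,7,8]=20  [0,5,6,7,8]=30  [2,4,5,7,8]=5  [3,5,6,7,8]=10  [4,5,6,7,8]=10
  size 6 → [0,2,4,5,7,8]=30  [0,3,5,6,7,8]=60  [0,4,5,6,7,8]=60  [2,4,5,6,7,8]=15  [3,4,5,6,7,8]=20
  size 7 → [0,2,4,5,6,7,8]=105  [0,3,4,5,6,7,8]=140  [2,3,4,5,6,7,8]=35
  first=0(c) contributes 35
  first=1(b) contributes 280
|[w]| = 315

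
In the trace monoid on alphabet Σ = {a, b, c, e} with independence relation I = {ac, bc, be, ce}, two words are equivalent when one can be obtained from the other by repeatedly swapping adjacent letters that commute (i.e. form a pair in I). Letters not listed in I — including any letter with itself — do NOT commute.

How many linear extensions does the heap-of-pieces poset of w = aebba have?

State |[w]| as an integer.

3

piece 0:a — minimal
piece 1:e rests on {0:a}
piece 2:b rests on {0:a}
piece 3:b rests on {2:b}
piece 4:a rests on {1:e, 3:b}
minimal pieces: {0:a}
ways to finish when only these pieces remain (= sum over removing one remaining piece with nothing left below it):
  1 left: {4}→1
  2 left: {1,4}→1  {3,4}→1
  3 left: {1,3,4}→2  {2,3,4}→1
  placing 0:a first → 3 extensions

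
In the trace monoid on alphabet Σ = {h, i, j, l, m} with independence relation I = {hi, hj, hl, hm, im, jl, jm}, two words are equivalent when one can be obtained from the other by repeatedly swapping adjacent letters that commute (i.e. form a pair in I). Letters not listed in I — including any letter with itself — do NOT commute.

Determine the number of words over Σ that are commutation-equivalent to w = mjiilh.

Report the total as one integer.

24

0(m) covers ∅
1(j) covers ∅
2(i) covers 1:j
3(i) covers 2:i
4(l) covers 0:m, 3:i
5(h) covers ∅
floor of heap: 0:m, 1:j, 5:h
completions by unplaced set U, small U first (add the entries for U minus each lowest piece of U):
  |U|=1: {4}:1  {5}:1
  |U|=2: {0,4}:1  {3,4}:1  {4,5}:2
  |U|=3: {0,3,4}:2  {0,4,5}:3  {2,3,4}:1  {3,4,5}:3
  |U|=4: {0,2,3,4}:3  {0,3,4,5}:8  {1,2,3,4}:1  {2,3,4,5}:4
  start at 0(m): 5
  start at 1(j): 15
  start at 5(h): 4
sum over floor = 24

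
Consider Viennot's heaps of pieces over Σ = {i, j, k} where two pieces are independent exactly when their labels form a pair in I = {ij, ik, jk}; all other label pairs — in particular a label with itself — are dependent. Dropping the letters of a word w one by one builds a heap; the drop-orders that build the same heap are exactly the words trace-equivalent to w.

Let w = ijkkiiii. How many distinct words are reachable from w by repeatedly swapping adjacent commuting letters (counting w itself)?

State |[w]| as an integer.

#0=i has no predecessor
#1=j has no predecessor
#2=k has no predecessor
#3=k depends on [2:k]
#4=i depends on [0:i]
#5=i depends on [4:i]
#6=i depends on [5:i]
#7=i depends on [6:i]
sources: [0:i, 1:j, 2:k]
N(rest) = Σ N(rest − s) over sources s of rest; N(one piece) = 1:
  size 1 → [1]=1  [3]=1  [7]=1
  size 2 → [1,3]=2  [1,7]=2  [2,3]=1  [3,7]=2  [6,7]=1
  size 3 → [1,2,3]=3  [1,3,7]=6  [1,6,7]=3  [2,3,7]=3  [3,6,7]=3  [5,6,7]=1
  size 4 → [1,2,3,7]=12  [1,3,6,7]=12  [1,5,6,7]=4  [2,3,6,7]=6  [3,5,6,7]=4  [4,5,6,7]=1
  size 5 → [0,4,5,6,7]=1  [1,2,3,6,7]=30  [1,3,5,6,7]=20  [1,4,5,6,7]=5  [2,3,5,6,7]=10  [3,4,5,6,7]=5
  size 6 → [0,1,4,5,6,7]=6  [0,3,4,5,6,7]=6  [1,2,3,5,6,7]=60  [1,3,4,5,6,7]=30  [2,3,4,5,6,7]=15
  first=0(i) contributes 105
  first=1(j) contributes 21
  first=2(k) contributes 42
|[w]| = 168

168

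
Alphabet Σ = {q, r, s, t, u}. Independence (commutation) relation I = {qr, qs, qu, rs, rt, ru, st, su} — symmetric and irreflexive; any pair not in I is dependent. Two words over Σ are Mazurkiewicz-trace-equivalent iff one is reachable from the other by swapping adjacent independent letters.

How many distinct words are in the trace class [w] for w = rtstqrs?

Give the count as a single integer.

210

0(r) covers ∅
1(t) covers ∅
2(s) covers ∅
3(t) covers 1:t
4(q) covers 3:t
5(r) covers 0:r
6(s) covers 2:s
floor of heap: 0:r, 1:t, 2:s
completions by unplaced set U, small U first (add the entries for U minus each lowest piece of U):
  |U|=1: {4}:1  {5}:1  {6}:1
  |U|=2: {0,5}:1  {2,6}:1  {3,4}:1  {4,5}:2  {4,6}:2  {5,6}:2
  |U|=3: {0,4,5}:3  {0,5,6}:3  {1,3,4}:1  {2,4,6}:3  {2,5,6}:3  {3,4,5}:3  {3,4,6}:3  {4,5,6}:6
  |U|=4: {0,2,5,6}:6  {0,3,4,5}:6  {0,4,5,6}:12  {1,3,4,5}:4  {1,3,4,6}:4  {2,3,4,6}:6  {2,4,5,6}:12  {3,4,5,6}:12
  |U|=5: {0,1,3,4,5}:10  {0,2,4,5,6}:30  {0,3,4,5,6}:30  {1,2,3,4,6}:10  {1,3,4,5,6}:20  {2,3,4,5,6}:30
  start at 0(r): 60
  start at 1(t): 90
  start at 2(s): 60
sum over floor = 210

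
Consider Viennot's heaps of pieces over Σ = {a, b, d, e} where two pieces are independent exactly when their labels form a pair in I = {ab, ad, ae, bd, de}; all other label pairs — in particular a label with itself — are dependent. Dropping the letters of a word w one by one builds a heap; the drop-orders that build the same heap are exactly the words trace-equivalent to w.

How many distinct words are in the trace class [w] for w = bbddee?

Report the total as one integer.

15

0(b) covers ∅
1(b) covers 0:b
2(d) covers ∅
3(d) covers 2:d
4(e) covers 1:b
5(e) covers 4:e
floor of heap: 0:b, 2:d
completions by unplaced set U, small U first (add the entries for U minus each lowest piece of U):
  |U|=1: {3}:1  {5}:1
  |U|=2: {2,3}:1  {3,5}:2  {4,5}:1
  |U|=3: {1,4,5}:1  {2,3,5}:3  {3,4,5}:3
  |U|=4: {0,1,4,5}:1  {1,3,4,5}:4  {2,3,4,5}:6
  start at 0(b): 10
  start at 2(d): 5
sum over floor = 15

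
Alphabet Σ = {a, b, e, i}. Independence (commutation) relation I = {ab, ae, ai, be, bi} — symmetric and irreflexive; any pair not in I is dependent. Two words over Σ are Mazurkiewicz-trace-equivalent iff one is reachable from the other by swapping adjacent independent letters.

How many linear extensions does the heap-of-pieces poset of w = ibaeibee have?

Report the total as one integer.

168

#0=i has no predecessor
#1=b has no predecessor
#2=a has no predecessor
#3=e depends on [0:i]
#4=i depends on [3:e]
#5=b depends on [1:b]
#6=e depends on [4:i]
#7=e depends on [6:e]
sources: [0:i, 1:b, 2:a]
N(rest) = Σ N(rest − s) over sources s of rest; N(one piece) = 1:
  size 1 → [2]=1  [5]=1  [7]=1
  size 2 → [1,5]=1  [2,5]=2  [2,7]=2  [5,7]=2  [6,7]=1
  size 3 → [1,2,5]=3  [1,5,7]=3  [2,5,7]=6  [2,6,7]=3  [4,6,7]=1  [5,6,7]=3
  size 4 → [1,2,5,7]=12  [1,5,6,7]=6  [2,4,6,7]=4  [2,5,6,7]=12  [3,4,6,7]=1  [4,5,6,7]=4
  size 5 → [0,3,4,6,7]=1  [1,2,5,6,7]=30  [1,4,5,6,7]=10  [2,3,4,6,7]=5  [2,4,5,6,7]=20  [3,4,5,6,7]=5
  size 6 → [0,2,3,4,6,7]=6  [0,3,4,5,6,7]=6  [1,2,4,5,6,7]=60  [1,3,4,5,6,7]=15  [2,3,4,5,6,7]=30
  first=0(i) contributes 105
  first=1(b) contributes 42
  first=2(a) contributes 21
|[w]| = 168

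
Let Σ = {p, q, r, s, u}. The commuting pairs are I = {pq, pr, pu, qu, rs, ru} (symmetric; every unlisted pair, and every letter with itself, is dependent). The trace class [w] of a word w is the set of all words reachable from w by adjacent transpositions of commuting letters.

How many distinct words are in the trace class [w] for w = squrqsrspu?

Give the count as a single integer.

0(s) covers ∅
1(q) covers 0:s
2(u) covers 0:s
3(r) covers 1:q
4(q) covers 3:r
5(s) covers 2:u, 4:q
6(r) covers 4:q
7(s) covers 5:s
8(p) covers 7:s
9(u) covers 7:s
floor of heap: 0:s
completions by unplaced set U, small U first (add the entries for U minus each lowest piece of U):
  |U|=1: {6}:1  {8}:1  {9}:1
  |U|=2: {6,8}:2  {6,9}:2  {8,9}:2
  |U|=3: {6,8,9}:6  {7,8,9}:2
  |U|=4: {5,7,8,9}:2  {6,7,8,9}:8
  |U|=5: {2,5,7,8,9}:2  {5,6,7,8,9}:10
  |U|=6: {2,5,6,7,8,9}:12  {4,5,6,7,8,9}:10
  |U|=7: {2,4,5,6,7,8,9}:22  {3,4,5,6,7,8,9}:10
  |U|=8: {1,3,4,5,6,7,8,9}:10  {2,3,4,5,6,7,8,9}:32
  start at 0(s): 42

42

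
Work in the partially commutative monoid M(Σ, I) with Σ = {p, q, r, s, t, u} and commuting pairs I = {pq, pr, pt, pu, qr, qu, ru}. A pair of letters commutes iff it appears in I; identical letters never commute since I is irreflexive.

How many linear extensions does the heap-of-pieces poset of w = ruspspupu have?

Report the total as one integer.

drop 0:r onto floor
drop 1:u onto floor
drop 2:s onto {0:r, 1:u}
drop 3:p onto {2:s}
drop 4:s onto {3:p}
drop 5:p onto {4:s}
drop 6:u onto {4:s}
drop 7:p onto {5:p}
drop 8:u onto {6:u}
ground layer = {0:r, 1:u}
drop-orders for the pieces not yet dropped (sum over which currently-grounded one goes next):
  1 to go: {7} 1  {8} 1
  2 to go: {5,7} 1  {6,8} 1  {7,8} 2
  3 to go: {5,7,8} 3  {6,7,8} 3
  4 to go: {5,6,7,8} 6
  5 to go: {4,5,6,7,8} 6
  6 to go: {3,4,5,6,7,8} 6
  7 to go: {2,3,4,5,6,7,8} 6
  if 0:r drops first: 6 orders
  if 1:u drops first: 6 orders
heap linearizations: 12

12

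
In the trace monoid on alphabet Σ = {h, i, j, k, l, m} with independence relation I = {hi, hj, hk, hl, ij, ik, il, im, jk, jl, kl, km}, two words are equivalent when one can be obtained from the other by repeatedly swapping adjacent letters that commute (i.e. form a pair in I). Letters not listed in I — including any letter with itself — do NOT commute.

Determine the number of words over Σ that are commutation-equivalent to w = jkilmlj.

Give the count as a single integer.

168

piece 0:j — minimal
piece 1:k — minimal
piece 2:i — minimal
piece 3:l — minimal
piece 4:m rests on {0:j, 3:l}
piece 5:l rests on {4:m}
piece 6:j rests on {4:m}
minimal pieces: {0:j, 1:k, 2:i, 3:l}
ways to finish when only these pieces remain (= sum over removing one remaining piece with nothing left below it):
  1 left: {1}→1  {2}→1  {5}→1  {6}→1
  2 left: {1,2}→2  {1,5}→2  {1,6}→2  {2,5}→2  {2,6}→2  {5,6}→2
  3 left: {1,2,5}→6  {1,2,6}→6  {1,5,6}→6  {2,5,6}→6  {4,5,6}→2
  4 left: {0,4,5,6}→2  {1,2,5,6}→24  {1,4,5,6}→8  {2,4,5,6}→8  {3,4,5,6}→2
  5 left: {0,1,4,5,6}→10  {0,2,4,5,6}→10  {0,3,4,5,6}→4  {1,2,4,5,6}→40  {1,3,4,5,6}→10  {2,3,4,5,6}→10
  placing 0:j first → 60 extensions
  placing 1:k first → 24 extensions
  placing 2:i first → 24 extensions
  placing 3:l first → 60 extensions
total linear extensions = 168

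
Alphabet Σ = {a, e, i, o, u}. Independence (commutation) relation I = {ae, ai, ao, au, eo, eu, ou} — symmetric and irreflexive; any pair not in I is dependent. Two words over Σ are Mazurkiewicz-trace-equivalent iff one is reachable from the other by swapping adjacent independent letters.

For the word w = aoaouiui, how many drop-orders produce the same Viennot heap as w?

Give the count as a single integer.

84

0(a) covers ∅
1(o) covers ∅
2(a) covers 0:a
3(o) covers 1:o
4(u) covers ∅
5(i) covers 3:o, 4:u
6(u) covers 5:i
7(i) covers 6:u
floor of heap: 0:a, 1:o, 4:u
completions by unplaced set U, small U first (add the entries for U minus each lowest piece of U):
  |U|=1: {2}:1  {7}:1
  |U|=2: {0,2}:1  {2,7}:2  {6,7}:1
  |U|=3: {0,2,7}:3  {2,6,7}:3  {5,6,7}:1
  |U|=4: {0,2,6,7}:6  {2,5,6,7}:4  {3,5,6,7}:1  {4,5,6,7}:1
  |U|=5: {0,2,5,6,7}:10  {1,3,5,6,7}:1  {2,3,5,6,7}:5  {2,4,5,6,7}:5  {3,4,5,6,7}:2
  |U|=6: {0,2,3,5,6,7}:15  {0,2,4,5,6,7}:15  {1,2,3,5,6,7}:6  {1,3,4,5,6,7}:3  {2,3,4,5,6,7}:12
  start at 0(a): 21
  start at 1(o): 42
  start at 4(u): 21
sum over floor = 84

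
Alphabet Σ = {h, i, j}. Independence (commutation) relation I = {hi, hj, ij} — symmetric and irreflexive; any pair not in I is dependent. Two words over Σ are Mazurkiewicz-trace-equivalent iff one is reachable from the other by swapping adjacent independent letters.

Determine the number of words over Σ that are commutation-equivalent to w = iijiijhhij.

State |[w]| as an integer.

2520

piece 0:i — minimal
piece 1:i rests on {0:i}
piece 2:j — minimal
piece 3:i rests on {1:i}
piece 4:i rests on {3:i}
piece 5:j rests on {2:j}
piece 6:h — minimal
piece 7:h rests on {6:h}
piece 8:i rests on {4:i}
piece 9:j rests on {5:j}
minimal pieces: {0:i, 2:j, 6:h}
ways to finish when only these pieces remain (= sum over removing one remaining piece with nothing left below it):
  1 left: {7}→1  {8}→1  {9}→1
  2 left: {4,8}→1  {5,9}→1  {6,7}→1  {7,8}→2  {7,9}→2  {8,9}→2
  3 left: {2,5,9}→1  {3,4,8}→1  {4,7,8}→3  {4,8,9}→3  {5,7,9}→3  {5,8,9}→3  {6,7,8}→3  {6,7,9}→3  {7,8,9}→6
  4 left: {1,3,4,8}→1  {2,5,7,9}→4  {2,5,8,9}→4  {3,4,7,8}→4  {3,4,8,9}→4  {4,5,8,9}→6  {4,6,7,8}→6  {4,7,8,9}→12  {5,6,7,9}→6  {5,7,8,9}→12  {6,7,8,9}→12
  5 left: {0,1,3,4,8}→1  {1,3,4,7,8}→5  {1,3,4,8,9}→5  {2,4,5,8,9}→10  {2,5,6,7,9}→10  {2,5,7,8,9}→20  {3,4,5,8,9}→10  {3,4,6,7,8}→10  {3,4,7,8,9}→20  {4,5,7,8,9}→30  {4,6,7,8,9}→30  {5,6,7,8,9}→30
  6 left: {0,1,3,4,7,8}→6  {0,1,3,4,8,9}→6  {1,3,4,5,8,9}→15  {1,3,4,6,7,8}→15  {1,3,4,7,8,9}→30  {2,3,4,5,8,9}→20  {2,4,5,7,8,9}→60  {2,5,6,7,8,9}→60  {3,4,5,7,8,9}→60  {3,4,6,7,8,9}→60  {4,5,6,7,8,9}→90
  7 left: {0,1,3,4,5,8,9}→21  {0,1,3,4,6,7,8}→21  {0,1,3,4,7,8,9}→42  {1,2,3,4,5,8,9}→35  {1,3,4,5,7,8,9}→105  {1,3,4,6,7,8,9}→105  {2,3,4,5,7,8,9}→140  {2,4,5,6,7,8,9}→210  {3,4,5,6,7,8,9}→210
  8 left: {0,1,2,3,4,5,8,9}→56  {0,1,3,4,5,7,8,9}→168  {0,1,3,4,6,7,8,9}→168  {1,2,3,4,5,7,8,9}→280  {1,3,4,5,6,7,8,9}→420  {2,3,4,5,6,7,8,9}→560
  placing 0:i first → 1260 extensions
  placing 2:j first → 756 extensions
  placing 6:h first → 504 extensions
total linear extensions = 2520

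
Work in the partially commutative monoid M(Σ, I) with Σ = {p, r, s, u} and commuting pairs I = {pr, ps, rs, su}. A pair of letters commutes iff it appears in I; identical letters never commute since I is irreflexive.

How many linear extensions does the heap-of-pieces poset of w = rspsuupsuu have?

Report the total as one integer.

#0=r has no predecessor
#1=s has no predecessor
#2=p has no predecessor
#3=s depends on [1:s]
#4=u depends on [0:r, 2:p]
#5=u depends on [4:u]
#6=p depends on [5:u]
#7=s depends on [3:s]
#8=u depends on [6:p]
#9=u depends on [8:u]
sources: [0:r, 1:s, 2:p]
N(rest) = Σ N(rest − s) over sources s of rest; N(one piece) = 1:
  size 1 → [7]=1  [9]=1
  size 2 → [3,7]=1  [7,9]=2  [8,9]=1
  size 3 → [1,3,7]=1  [3,7,9]=3  [6,8,9]=1  [7,8,9]=3
  size 4 → [1,3,7,9]=4  [3,7,8,9]=6  [5,6,8,9]=1  [6,7,8,9]=4
  size 5 → [1,3,7,8,9]=10  [3,6,7,8,9]=10  [4,5,6,8,9]=1  [5,6,7,8,9]=5
  size 6 → [0,4,5,6,8,9]=1  [1,3,6,7,8,9]=20  [2,4,5,6,8,9]=1  [3,5,6,7,8,9]=15  [4,5,6,7,8,9]=6
  size 7 → [0,2,4,5,6,8,9]=2  [0,4,5,6,7,8,9]=7  [1,3,5,6,7,8,9]=35  [2,4,5,6,7,8,9]=7  [3,4,5,6,7,8,9]=21
  size 8 → [0,2,4,5,6,7,8,9]=16  [0,3,4,5,6,7,8,9]=28  [1,3,4,5,6,7,8,9]=56  [2,3,4,5,6,7,8,9]=28
  first=0(r) contributes 84
  first=1(s) contributes 72
  first=2(p) contributes 84
|[w]| = 240

240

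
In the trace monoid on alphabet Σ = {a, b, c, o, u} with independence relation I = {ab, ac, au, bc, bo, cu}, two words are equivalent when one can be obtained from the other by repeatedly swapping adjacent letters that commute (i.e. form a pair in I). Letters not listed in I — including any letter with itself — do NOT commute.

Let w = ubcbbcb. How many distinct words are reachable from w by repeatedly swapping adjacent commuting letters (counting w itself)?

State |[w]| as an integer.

#0=u has no predecessor
#1=b depends on [0:u]
#2=c has no predecessor
#3=b depends on [1:b]
#4=b depends on [3:b]
#5=c depends on [2:c]
#6=b depends on [4:b]
sources: [0:u, 2:c]
N(rest) = Σ N(rest − s) over sources s of rest; N(one piece) = 1:
  size 1 → [5]=1  [6]=1
  size 2 → [2,5]=1  [4,6]=1  [5,6]=2
  size 3 → [2,5,6]=3  [3,4,6]=1  [4,5,6]=3
  size 4 → [1,3,4,6]=1  [2,4,5,6]=6  [3,4,5,6]=4
  size 5 → [0,1,3,4,6]=1  [1,3,4,5,6]=5  [2,3,4,5,6]=10
  first=0(u) contributes 15
  first=2(c) contributes 6
|[w]| = 21

21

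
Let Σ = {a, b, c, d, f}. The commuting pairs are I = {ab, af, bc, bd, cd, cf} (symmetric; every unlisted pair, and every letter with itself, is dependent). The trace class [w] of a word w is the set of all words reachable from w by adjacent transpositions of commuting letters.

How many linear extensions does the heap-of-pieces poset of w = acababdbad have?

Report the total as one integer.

drop 0:a onto floor
drop 1:c onto {0:a}
drop 2:a onto {1:c}
drop 3:b onto floor
drop 4:a onto {2:a}
drop 5:b onto {3:b}
drop 6:d onto {4:a}
drop 7:b onto {5:b}
drop 8:a onto {6:d}
drop 9:d onto {8:a}
ground layer = {0:a, 3:b}
drop-orders for the pieces not yet dropped (sum over which currently-grounded one goes next):
  1 to go: {7} 1  {9} 1
  2 to go: {5,7} 1  {7,9} 2  {8,9} 1
  3 to go: {3,5,7} 1  {5,7,9} 3  {6,8,9} 1  {7,8,9} 3
  4 to go: {3,5,7,9} 4  {4,6,8,9} 1  {5,7,8,9} 6  {6,7,8,9} 4
  5 to go: {2,4,6,8,9} 1  {3,5,7,8,9} 10  {4,6,7,8,9} 5  {5,6,7,8,9} 10
  6 to go: {1,2,4,6,8,9} 1  {2,4,6,7,8,9} 6  {3,5,6,7,8,9} 20  {4,5,6,7,8,9} 15
  7 to go: {0,1,2,4,6,8,9} 1  {1,2,4,6,7,8,9} 7  {2,4,5,6,7,8,9} 21  {3,4,5,6,7,8,9} 35
  8 to go: {0,1,2,4,6,7,8,9} 8  {1,2,4,5,6,7,8,9} 28  {2,3,4,5,6,7,8,9} 56
  if 0:a drops first: 84 orders
  if 3:b drops first: 36 orders
heap linearizations: 120

120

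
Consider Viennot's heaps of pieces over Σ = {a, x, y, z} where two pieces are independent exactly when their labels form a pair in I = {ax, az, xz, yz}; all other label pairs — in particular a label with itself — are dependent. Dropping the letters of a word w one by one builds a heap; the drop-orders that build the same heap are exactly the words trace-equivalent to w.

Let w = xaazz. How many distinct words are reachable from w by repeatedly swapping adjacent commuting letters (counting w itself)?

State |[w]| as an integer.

#0=x has no predecessor
#1=a has no predecessor
#2=a depends on [1:a]
#3=z has no predecessor
#4=z depends on [3:z]
sources: [0:x, 1:a, 3:z]
N(rest) = Σ N(rest − s) over sources s of rest; N(one piece) = 1:
  size 1 → [0]=1  [2]=1  [4]=1
  size 2 → [0,2]=2  [0,4]=2  [1,2]=1  [2,4]=2  [3,4]=1
  size 3 → [0,1,2]=3  [0,2,4]=6  [0,3,4]=3  [1,2,4]=3  [2,3,4]=3
  first=0(x) contributes 6
  first=1(a) contributes 12
  first=3(z) contributes 12
|[w]| = 30

30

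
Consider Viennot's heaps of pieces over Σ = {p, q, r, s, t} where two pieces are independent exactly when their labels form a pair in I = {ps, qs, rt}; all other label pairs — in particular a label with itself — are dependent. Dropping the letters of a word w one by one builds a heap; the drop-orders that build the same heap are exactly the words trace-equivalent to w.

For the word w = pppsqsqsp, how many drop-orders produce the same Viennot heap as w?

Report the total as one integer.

84

0(p) covers ∅
1(p) covers 0:p
2(p) covers 1:p
3(s) covers ∅
4(q) covers 2:p
5(s) covers 3:s
6(q) covers 4:q
7(s) covers 5:s
8(p) covers 6:q
floor of heap: 0:p, 3:s
completions by unplaced set U, small U first (add the entries for U minus each lowest piece of U):
  |U|=1: {7}:1  {8}:1
  |U|=2: {5,7}:1  {6,8}:1  {7,8}:2
  |U|=3: {3,5,7}:1  {4,6,8}:1  {5,7,8}:3  {6,7,8}:3
  |U|=4: {2,4,6,8}:1  {3,5,7,8}:4  {4,6,7,8}:4  {5,6,7,8}:6
  |U|=5: {1,2,4,6,8}:1  {2,4,6,7,8}:5  {3,5,6,7,8}:10  {4,5,6,7,8}:10
  |U|=6: {0,1,2,4,6,8}:1  {1,2,4,6,7,8}:6  {2,4,5,6,7,8}:15  {3,4,5,6,7,8}:20
  |U|=7: {0,1,2,4,6,7,8}:7  {1,2,4,5,6,7,8}:21  {2,3,4,5,6,7,8}:35
  start at 0(p): 56
  start at 3(s): 28
sum over floor = 84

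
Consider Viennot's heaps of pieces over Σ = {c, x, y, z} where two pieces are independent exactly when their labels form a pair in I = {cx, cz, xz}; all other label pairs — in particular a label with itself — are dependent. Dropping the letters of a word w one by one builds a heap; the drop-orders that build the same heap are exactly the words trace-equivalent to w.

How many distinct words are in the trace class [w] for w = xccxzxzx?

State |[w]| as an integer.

0(x) covers ∅
1(c) covers ∅
2(c) covers 1:c
3(x) covers 0:x
4(z) covers ∅
5(x) covers 3:x
6(z) covers 4:z
7(x) covers 5:x
floor of heap: 0:x, 1:c, 4:z
completions by unplaced set U, small U first (add the entries for U minus each lowest piece of U):
  |U|=1: {2}:1  {6}:1  {7}:1
  |U|=2: {1,2}:1  {2,6}:2  {2,7}:2  {4,6}:1  {5,7}:1  {6,7}:2
  |U|=3: {1,2,6}:3  {1,2,7}:3  {2,4,6}:3  {2,5,7}:3  {2,6,7}:6  {3,5,7}:1  {4,6,7}:3  {5,6,7}:3
  |U|=4: {0,3,5,7}:1  {1,2,4,6}:6  {1,2,5,7}:6  {1,2,6,7}:12  {2,3,5,7}:4  {2,4,6,7}:12  {2,5,6,7}:12  {3,5,6,7}:4  {4,5,6,7}:6
  |U|=5: {0,2,3,5,7}:5  {0,3,5,6,7}:5  {1,2,3,5,7}:10  {1,2,4,6,7}:30  {1,2,5,6,7}:30  {2,3,5,6,7}:20  {2,4,5,6,7}:30  {3,4,5,6,7}:10
  |U|=6: {0,1,2,3,5,7}:15  {0,2,3,5,6,7}:30  {0,3,4,5,6,7}:15  {1,2,3,5,6,7}:60  {1,2,4,5,6,7}:90  {2,3,4,5,6,7}:60
  start at 0(x): 210
  start at 1(c): 105
  start at 4(z): 105
sum over floor = 420

420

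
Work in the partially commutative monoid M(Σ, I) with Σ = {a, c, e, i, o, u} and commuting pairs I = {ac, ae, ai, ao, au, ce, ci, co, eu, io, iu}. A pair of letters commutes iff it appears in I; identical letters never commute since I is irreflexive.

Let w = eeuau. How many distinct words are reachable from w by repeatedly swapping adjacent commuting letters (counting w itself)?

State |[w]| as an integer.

piece 0:e — minimal
piece 1:e rests on {0:e}
piece 2:u — minimal
piece 3:a — minimal
piece 4:u rests on {2:u}
minimal pieces: {0:e, 2:u, 3:a}
ways to finish when only these pieces remain (= sum over removing one remaining piece with nothing left below it):
  1 left: {1}→1  {3}→1  {4}→1
  2 left: {0,1}→1  {1,3}→2  {1,4}→2  {2,4}→1  {3,4}→2
  3 left: {0,1,3}→3  {0,1,4}→3  {1,2,4}→3  {1,3,4}→6  {2,3,4}→3
  placing 0:e first → 12 extensions
  placing 2:u first → 12 extensions
  placing 3:a first → 6 extensions
total linear extensions = 30

30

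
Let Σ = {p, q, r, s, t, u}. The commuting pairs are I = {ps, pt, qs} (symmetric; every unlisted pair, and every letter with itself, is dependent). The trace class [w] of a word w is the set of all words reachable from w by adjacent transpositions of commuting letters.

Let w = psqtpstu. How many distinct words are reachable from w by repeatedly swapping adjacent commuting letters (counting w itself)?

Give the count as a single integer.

13

#0=p has no predecessor
#1=s has no predecessor
#2=q depends on [0:p]
#3=t depends on [1:s, 2:q]
#4=p depends on [2:q]
#5=s depends on [3:t]
#6=t depends on [5:s]
#7=u depends on [4:p, 6:t]
sources: [0:p, 1:s]
N(rest) = Σ N(rest − s) over sources s of rest; N(one piece) = 1:
  size 1 → [7]=1
  size 2 → [4,7]=1  [6,7]=1
  size 3 → [4,6,7]=2  [5,6,7]=1
  size 4 → [3,5,6,7]=1  [4,5,6,7]=3
  size 5 → [1,3,5,6,7]=1  [3,4,5,6,7]=4
  size 6 → [1,3,4,5,6,7]=5  [2,3,4,5,6,7]=4
  first=0(p) contributes 9
  first=1(s) contributes 4
|[w]| = 13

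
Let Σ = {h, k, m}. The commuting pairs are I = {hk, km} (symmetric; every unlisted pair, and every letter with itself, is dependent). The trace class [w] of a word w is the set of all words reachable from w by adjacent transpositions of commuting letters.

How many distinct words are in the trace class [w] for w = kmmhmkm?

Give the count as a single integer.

drop 0:k onto floor
drop 1:m onto floor
drop 2:m onto {1:m}
drop 3:h onto {2:m}
drop 4:m onto {3:h}
drop 5:k onto {0:k}
drop 6:m onto {4:m}
ground layer = {0:k, 1:m}
drop-orders for the pieces not yet dropped (sum over which currently-grounded one goes next):
  1 to go: {5} 1  {6} 1
  2 to go: {0,5} 1  {4,6} 1  {5,6} 2
  3 to go: {0,5,6} 3  {3,4,6} 1  {4,5,6} 3
  4 to go: {0,4,5,6} 6  {2,3,4,6} 1  {3,4,5,6} 4
  5 to go: {0,3,4,5,6} 10  {1,2,3,4,6} 1  {2,3,4,5,6} 5
  if 0:k drops first: 6 orders
  if 1:m drops first: 15 orders
heap linearizations: 21

21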